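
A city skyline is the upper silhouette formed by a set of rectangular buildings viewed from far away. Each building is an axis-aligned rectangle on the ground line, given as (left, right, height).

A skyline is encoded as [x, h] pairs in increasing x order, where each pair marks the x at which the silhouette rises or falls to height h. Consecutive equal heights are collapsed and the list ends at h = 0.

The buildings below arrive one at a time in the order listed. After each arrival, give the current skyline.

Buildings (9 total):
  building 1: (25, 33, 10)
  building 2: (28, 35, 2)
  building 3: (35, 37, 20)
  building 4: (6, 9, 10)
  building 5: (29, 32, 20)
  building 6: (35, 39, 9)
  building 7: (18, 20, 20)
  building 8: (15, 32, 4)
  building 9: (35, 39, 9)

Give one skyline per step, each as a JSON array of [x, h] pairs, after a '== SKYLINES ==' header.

== SKYLINES ==
[[25,10],[33,0]]
[[25,10],[33,2],[35,0]]
[[25,10],[33,2],[35,20],[37,0]]
[[6,10],[9,0],[25,10],[33,2],[35,20],[37,0]]
[[6,10],[9,0],[25,10],[29,20],[32,10],[33,2],[35,20],[37,0]]
[[6,10],[9,0],[25,10],[29,20],[32,10],[33,2],[35,20],[37,9],[39,0]]
[[6,10],[9,0],[18,20],[20,0],[25,10],[29,20],[32,10],[33,2],[35,20],[37,9],[39,0]]
[[6,10],[9,0],[15,4],[18,20],[20,4],[25,10],[29,20],[32,10],[33,2],[35,20],[37,9],[39,0]]
[[6,10],[9,0],[15,4],[18,20],[20,4],[25,10],[29,20],[32,10],[33,2],[35,20],[37,9],[39,0]]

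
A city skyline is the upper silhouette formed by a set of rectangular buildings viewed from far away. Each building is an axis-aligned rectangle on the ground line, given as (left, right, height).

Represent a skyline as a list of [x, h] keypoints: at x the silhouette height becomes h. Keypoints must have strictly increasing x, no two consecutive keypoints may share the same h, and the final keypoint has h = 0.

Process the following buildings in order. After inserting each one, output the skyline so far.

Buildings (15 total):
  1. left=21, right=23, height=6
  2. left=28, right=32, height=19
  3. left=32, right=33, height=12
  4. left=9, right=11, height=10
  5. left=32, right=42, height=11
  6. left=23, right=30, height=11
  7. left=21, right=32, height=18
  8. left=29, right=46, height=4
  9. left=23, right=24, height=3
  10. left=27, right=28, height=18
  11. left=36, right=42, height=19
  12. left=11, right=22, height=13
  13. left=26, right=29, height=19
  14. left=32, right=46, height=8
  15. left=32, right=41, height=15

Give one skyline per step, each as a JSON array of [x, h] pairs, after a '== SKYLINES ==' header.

== SKYLINES ==
[[21,6],[23,0]]
[[21,6],[23,0],[28,19],[32,0]]
[[21,6],[23,0],[28,19],[32,12],[33,0]]
[[9,10],[11,0],[21,6],[23,0],[28,19],[32,12],[33,0]]
[[9,10],[11,0],[21,6],[23,0],[28,19],[32,12],[33,11],[42,0]]
[[9,10],[11,0],[21,6],[23,11],[28,19],[32,12],[33,11],[42,0]]
[[9,10],[11,0],[21,18],[28,19],[32,12],[33,11],[42,0]]
[[9,10],[11,0],[21,18],[28,19],[32,12],[33,11],[42,4],[46,0]]
[[9,10],[11,0],[21,18],[28,19],[32,12],[33,11],[42,4],[46,0]]
[[9,10],[11,0],[21,18],[28,19],[32,12],[33,11],[42,4],[46,0]]
[[9,10],[11,0],[21,18],[28,19],[32,12],[33,11],[36,19],[42,4],[46,0]]
[[9,10],[11,13],[21,18],[28,19],[32,12],[33,11],[36,19],[42,4],[46,0]]
[[9,10],[11,13],[21,18],[26,19],[32,12],[33,11],[36,19],[42,4],[46,0]]
[[9,10],[11,13],[21,18],[26,19],[32,12],[33,11],[36,19],[42,8],[46,0]]
[[9,10],[11,13],[21,18],[26,19],[32,15],[36,19],[42,8],[46,0]]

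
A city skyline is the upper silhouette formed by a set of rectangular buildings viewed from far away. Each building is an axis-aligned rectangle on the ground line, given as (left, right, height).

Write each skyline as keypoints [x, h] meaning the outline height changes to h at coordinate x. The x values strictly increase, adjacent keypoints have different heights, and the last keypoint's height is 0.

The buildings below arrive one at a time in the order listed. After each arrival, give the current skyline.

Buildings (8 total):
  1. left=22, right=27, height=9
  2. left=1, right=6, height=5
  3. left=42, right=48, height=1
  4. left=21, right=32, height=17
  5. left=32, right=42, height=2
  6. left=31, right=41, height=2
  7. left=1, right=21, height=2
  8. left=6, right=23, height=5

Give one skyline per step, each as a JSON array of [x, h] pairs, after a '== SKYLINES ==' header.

== SKYLINES ==
[[22,9],[27,0]]
[[1,5],[6,0],[22,9],[27,0]]
[[1,5],[6,0],[22,9],[27,0],[42,1],[48,0]]
[[1,5],[6,0],[21,17],[32,0],[42,1],[48,0]]
[[1,5],[6,0],[21,17],[32,2],[42,1],[48,0]]
[[1,5],[6,0],[21,17],[32,2],[42,1],[48,0]]
[[1,5],[6,2],[21,17],[32,2],[42,1],[48,0]]
[[1,5],[21,17],[32,2],[42,1],[48,0]]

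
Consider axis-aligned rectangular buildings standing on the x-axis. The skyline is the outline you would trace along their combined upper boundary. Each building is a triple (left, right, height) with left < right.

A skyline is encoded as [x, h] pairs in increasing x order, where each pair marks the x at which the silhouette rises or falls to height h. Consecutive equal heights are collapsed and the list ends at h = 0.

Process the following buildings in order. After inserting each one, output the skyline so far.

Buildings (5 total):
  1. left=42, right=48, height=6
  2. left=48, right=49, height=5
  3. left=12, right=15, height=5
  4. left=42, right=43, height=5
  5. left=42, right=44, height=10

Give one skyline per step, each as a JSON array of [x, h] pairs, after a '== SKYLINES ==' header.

== SKYLINES ==
[[42,6],[48,0]]
[[42,6],[48,5],[49,0]]
[[12,5],[15,0],[42,6],[48,5],[49,0]]
[[12,5],[15,0],[42,6],[48,5],[49,0]]
[[12,5],[15,0],[42,10],[44,6],[48,5],[49,0]]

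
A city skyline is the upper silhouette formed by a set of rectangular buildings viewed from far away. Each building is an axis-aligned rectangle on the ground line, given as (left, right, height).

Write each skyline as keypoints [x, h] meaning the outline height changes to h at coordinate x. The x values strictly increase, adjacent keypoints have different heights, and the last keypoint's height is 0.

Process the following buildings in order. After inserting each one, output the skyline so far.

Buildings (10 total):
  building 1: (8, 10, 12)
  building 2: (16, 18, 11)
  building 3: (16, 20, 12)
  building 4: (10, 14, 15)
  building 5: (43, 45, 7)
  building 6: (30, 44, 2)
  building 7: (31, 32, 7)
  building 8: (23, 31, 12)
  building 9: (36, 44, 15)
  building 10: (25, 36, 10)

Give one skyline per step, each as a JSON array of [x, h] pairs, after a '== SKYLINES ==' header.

== SKYLINES ==
[[8,12],[10,0]]
[[8,12],[10,0],[16,11],[18,0]]
[[8,12],[10,0],[16,12],[20,0]]
[[8,12],[10,15],[14,0],[16,12],[20,0]]
[[8,12],[10,15],[14,0],[16,12],[20,0],[43,7],[45,0]]
[[8,12],[10,15],[14,0],[16,12],[20,0],[30,2],[43,7],[45,0]]
[[8,12],[10,15],[14,0],[16,12],[20,0],[30,2],[31,7],[32,2],[43,7],[45,0]]
[[8,12],[10,15],[14,0],[16,12],[20,0],[23,12],[31,7],[32,2],[43,7],[45,0]]
[[8,12],[10,15],[14,0],[16,12],[20,0],[23,12],[31,7],[32,2],[36,15],[44,7],[45,0]]
[[8,12],[10,15],[14,0],[16,12],[20,0],[23,12],[31,10],[36,15],[44,7],[45,0]]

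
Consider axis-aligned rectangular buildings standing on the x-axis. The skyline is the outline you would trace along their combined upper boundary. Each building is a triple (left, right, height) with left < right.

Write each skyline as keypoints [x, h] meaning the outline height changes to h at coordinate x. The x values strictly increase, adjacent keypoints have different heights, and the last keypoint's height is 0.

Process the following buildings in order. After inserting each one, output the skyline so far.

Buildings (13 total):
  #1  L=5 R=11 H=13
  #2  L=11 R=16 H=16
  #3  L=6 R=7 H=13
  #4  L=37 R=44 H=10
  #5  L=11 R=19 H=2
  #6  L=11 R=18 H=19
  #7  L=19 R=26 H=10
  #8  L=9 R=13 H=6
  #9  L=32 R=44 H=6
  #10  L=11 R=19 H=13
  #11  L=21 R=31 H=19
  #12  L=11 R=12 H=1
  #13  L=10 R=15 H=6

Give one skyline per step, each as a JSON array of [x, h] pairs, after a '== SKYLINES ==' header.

== SKYLINES ==
[[5,13],[11,0]]
[[5,13],[11,16],[16,0]]
[[5,13],[11,16],[16,0]]
[[5,13],[11,16],[16,0],[37,10],[44,0]]
[[5,13],[11,16],[16,2],[19,0],[37,10],[44,0]]
[[5,13],[11,19],[18,2],[19,0],[37,10],[44,0]]
[[5,13],[11,19],[18,2],[19,10],[26,0],[37,10],[44,0]]
[[5,13],[11,19],[18,2],[19,10],[26,0],[37,10],[44,0]]
[[5,13],[11,19],[18,2],[19,10],[26,0],[32,6],[37,10],[44,0]]
[[5,13],[11,19],[18,13],[19,10],[26,0],[32,6],[37,10],[44,0]]
[[5,13],[11,19],[18,13],[19,10],[21,19],[31,0],[32,6],[37,10],[44,0]]
[[5,13],[11,19],[18,13],[19,10],[21,19],[31,0],[32,6],[37,10],[44,0]]
[[5,13],[11,19],[18,13],[19,10],[21,19],[31,0],[32,6],[37,10],[44,0]]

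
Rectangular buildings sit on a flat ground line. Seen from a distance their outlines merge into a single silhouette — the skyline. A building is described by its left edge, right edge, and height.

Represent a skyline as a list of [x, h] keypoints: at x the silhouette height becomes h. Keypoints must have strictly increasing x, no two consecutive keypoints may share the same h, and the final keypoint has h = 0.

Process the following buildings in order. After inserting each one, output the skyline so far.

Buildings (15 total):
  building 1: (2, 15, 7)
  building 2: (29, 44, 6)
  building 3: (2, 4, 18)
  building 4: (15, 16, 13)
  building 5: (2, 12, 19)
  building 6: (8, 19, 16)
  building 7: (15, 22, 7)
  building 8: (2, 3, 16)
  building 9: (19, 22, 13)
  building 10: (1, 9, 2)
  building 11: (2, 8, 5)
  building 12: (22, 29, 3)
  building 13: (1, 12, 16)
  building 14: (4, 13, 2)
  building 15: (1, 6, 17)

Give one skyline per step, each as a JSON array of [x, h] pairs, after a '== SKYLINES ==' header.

== SKYLINES ==
[[2,7],[15,0]]
[[2,7],[15,0],[29,6],[44,0]]
[[2,18],[4,7],[15,0],[29,6],[44,0]]
[[2,18],[4,7],[15,13],[16,0],[29,6],[44,0]]
[[2,19],[12,7],[15,13],[16,0],[29,6],[44,0]]
[[2,19],[12,16],[19,0],[29,6],[44,0]]
[[2,19],[12,16],[19,7],[22,0],[29,6],[44,0]]
[[2,19],[12,16],[19,7],[22,0],[29,6],[44,0]]
[[2,19],[12,16],[19,13],[22,0],[29,6],[44,0]]
[[1,2],[2,19],[12,16],[19,13],[22,0],[29,6],[44,0]]
[[1,2],[2,19],[12,16],[19,13],[22,0],[29,6],[44,0]]
[[1,2],[2,19],[12,16],[19,13],[22,3],[29,6],[44,0]]
[[1,16],[2,19],[12,16],[19,13],[22,3],[29,6],[44,0]]
[[1,16],[2,19],[12,16],[19,13],[22,3],[29,6],[44,0]]
[[1,17],[2,19],[12,16],[19,13],[22,3],[29,6],[44,0]]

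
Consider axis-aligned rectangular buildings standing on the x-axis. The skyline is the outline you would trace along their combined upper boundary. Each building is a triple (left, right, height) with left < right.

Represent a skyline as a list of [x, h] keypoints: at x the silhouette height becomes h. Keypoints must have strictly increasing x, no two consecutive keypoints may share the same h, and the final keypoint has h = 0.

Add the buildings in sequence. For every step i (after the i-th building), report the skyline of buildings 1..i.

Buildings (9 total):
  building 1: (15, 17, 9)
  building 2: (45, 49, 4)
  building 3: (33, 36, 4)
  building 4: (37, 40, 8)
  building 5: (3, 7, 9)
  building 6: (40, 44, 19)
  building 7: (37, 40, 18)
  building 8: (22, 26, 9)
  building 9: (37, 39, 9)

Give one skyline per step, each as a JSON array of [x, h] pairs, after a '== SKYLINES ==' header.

== SKYLINES ==
[[15,9],[17,0]]
[[15,9],[17,0],[45,4],[49,0]]
[[15,9],[17,0],[33,4],[36,0],[45,4],[49,0]]
[[15,9],[17,0],[33,4],[36,0],[37,8],[40,0],[45,4],[49,0]]
[[3,9],[7,0],[15,9],[17,0],[33,4],[36,0],[37,8],[40,0],[45,4],[49,0]]
[[3,9],[7,0],[15,9],[17,0],[33,4],[36,0],[37,8],[40,19],[44,0],[45,4],[49,0]]
[[3,9],[7,0],[15,9],[17,0],[33,4],[36,0],[37,18],[40,19],[44,0],[45,4],[49,0]]
[[3,9],[7,0],[15,9],[17,0],[22,9],[26,0],[33,4],[36,0],[37,18],[40,19],[44,0],[45,4],[49,0]]
[[3,9],[7,0],[15,9],[17,0],[22,9],[26,0],[33,4],[36,0],[37,18],[40,19],[44,0],[45,4],[49,0]]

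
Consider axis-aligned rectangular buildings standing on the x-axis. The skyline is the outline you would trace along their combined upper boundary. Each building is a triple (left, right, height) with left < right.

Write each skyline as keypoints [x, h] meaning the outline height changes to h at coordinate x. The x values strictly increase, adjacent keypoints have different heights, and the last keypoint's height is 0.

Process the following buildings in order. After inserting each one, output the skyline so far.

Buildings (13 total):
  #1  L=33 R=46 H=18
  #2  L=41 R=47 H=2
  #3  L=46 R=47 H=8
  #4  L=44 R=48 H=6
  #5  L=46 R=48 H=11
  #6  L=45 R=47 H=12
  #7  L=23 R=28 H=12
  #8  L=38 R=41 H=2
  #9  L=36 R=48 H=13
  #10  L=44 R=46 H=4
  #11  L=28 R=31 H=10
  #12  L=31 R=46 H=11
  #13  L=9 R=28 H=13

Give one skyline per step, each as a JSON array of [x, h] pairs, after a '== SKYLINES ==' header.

== SKYLINES ==
[[33,18],[46,0]]
[[33,18],[46,2],[47,0]]
[[33,18],[46,8],[47,0]]
[[33,18],[46,8],[47,6],[48,0]]
[[33,18],[46,11],[48,0]]
[[33,18],[46,12],[47,11],[48,0]]
[[23,12],[28,0],[33,18],[46,12],[47,11],[48,0]]
[[23,12],[28,0],[33,18],[46,12],[47,11],[48,0]]
[[23,12],[28,0],[33,18],[46,13],[48,0]]
[[23,12],[28,0],[33,18],[46,13],[48,0]]
[[23,12],[28,10],[31,0],[33,18],[46,13],[48,0]]
[[23,12],[28,10],[31,11],[33,18],[46,13],[48,0]]
[[9,13],[28,10],[31,11],[33,18],[46,13],[48,0]]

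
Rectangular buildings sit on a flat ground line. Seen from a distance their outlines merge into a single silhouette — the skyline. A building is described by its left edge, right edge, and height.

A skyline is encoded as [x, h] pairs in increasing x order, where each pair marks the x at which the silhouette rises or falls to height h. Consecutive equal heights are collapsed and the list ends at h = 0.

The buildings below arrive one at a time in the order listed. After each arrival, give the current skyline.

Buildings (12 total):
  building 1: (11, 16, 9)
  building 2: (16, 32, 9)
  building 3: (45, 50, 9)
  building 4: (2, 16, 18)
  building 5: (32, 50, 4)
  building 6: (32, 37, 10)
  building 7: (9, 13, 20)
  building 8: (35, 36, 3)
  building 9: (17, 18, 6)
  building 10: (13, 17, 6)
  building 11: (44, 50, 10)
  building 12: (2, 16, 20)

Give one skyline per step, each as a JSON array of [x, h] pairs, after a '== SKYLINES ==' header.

== SKYLINES ==
[[11,9],[16,0]]
[[11,9],[32,0]]
[[11,9],[32,0],[45,9],[50,0]]
[[2,18],[16,9],[32,0],[45,9],[50,0]]
[[2,18],[16,9],[32,4],[45,9],[50,0]]
[[2,18],[16,9],[32,10],[37,4],[45,9],[50,0]]
[[2,18],[9,20],[13,18],[16,9],[32,10],[37,4],[45,9],[50,0]]
[[2,18],[9,20],[13,18],[16,9],[32,10],[37,4],[45,9],[50,0]]
[[2,18],[9,20],[13,18],[16,9],[32,10],[37,4],[45,9],[50,0]]
[[2,18],[9,20],[13,18],[16,9],[32,10],[37,4],[45,9],[50,0]]
[[2,18],[9,20],[13,18],[16,9],[32,10],[37,4],[44,10],[50,0]]
[[2,20],[16,9],[32,10],[37,4],[44,10],[50,0]]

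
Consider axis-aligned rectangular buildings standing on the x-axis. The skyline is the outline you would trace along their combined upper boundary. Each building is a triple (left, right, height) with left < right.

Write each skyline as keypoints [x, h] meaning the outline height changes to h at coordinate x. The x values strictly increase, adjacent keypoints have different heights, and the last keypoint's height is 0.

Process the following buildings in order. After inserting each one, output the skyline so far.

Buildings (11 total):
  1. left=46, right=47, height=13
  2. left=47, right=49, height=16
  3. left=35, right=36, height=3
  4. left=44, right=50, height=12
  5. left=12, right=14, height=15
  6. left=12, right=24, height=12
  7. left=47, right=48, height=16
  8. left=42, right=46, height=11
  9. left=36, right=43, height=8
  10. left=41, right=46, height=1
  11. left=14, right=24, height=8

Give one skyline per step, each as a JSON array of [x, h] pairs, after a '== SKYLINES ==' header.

== SKYLINES ==
[[46,13],[47,0]]
[[46,13],[47,16],[49,0]]
[[35,3],[36,0],[46,13],[47,16],[49,0]]
[[35,3],[36,0],[44,12],[46,13],[47,16],[49,12],[50,0]]
[[12,15],[14,0],[35,3],[36,0],[44,12],[46,13],[47,16],[49,12],[50,0]]
[[12,15],[14,12],[24,0],[35,3],[36,0],[44,12],[46,13],[47,16],[49,12],[50,0]]
[[12,15],[14,12],[24,0],[35,3],[36,0],[44,12],[46,13],[47,16],[49,12],[50,0]]
[[12,15],[14,12],[24,0],[35,3],[36,0],[42,11],[44,12],[46,13],[47,16],[49,12],[50,0]]
[[12,15],[14,12],[24,0],[35,3],[36,8],[42,11],[44,12],[46,13],[47,16],[49,12],[50,0]]
[[12,15],[14,12],[24,0],[35,3],[36,8],[42,11],[44,12],[46,13],[47,16],[49,12],[50,0]]
[[12,15],[14,12],[24,0],[35,3],[36,8],[42,11],[44,12],[46,13],[47,16],[49,12],[50,0]]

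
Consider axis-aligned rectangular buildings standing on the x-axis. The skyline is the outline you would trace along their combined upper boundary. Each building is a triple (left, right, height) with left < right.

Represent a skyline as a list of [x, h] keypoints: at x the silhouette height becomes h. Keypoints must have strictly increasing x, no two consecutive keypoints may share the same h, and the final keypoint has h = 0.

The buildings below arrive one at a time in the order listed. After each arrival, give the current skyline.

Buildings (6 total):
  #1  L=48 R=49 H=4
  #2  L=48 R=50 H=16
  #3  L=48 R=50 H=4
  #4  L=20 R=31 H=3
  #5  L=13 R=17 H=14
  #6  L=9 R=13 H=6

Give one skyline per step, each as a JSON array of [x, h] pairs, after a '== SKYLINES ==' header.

== SKYLINES ==
[[48,4],[49,0]]
[[48,16],[50,0]]
[[48,16],[50,0]]
[[20,3],[31,0],[48,16],[50,0]]
[[13,14],[17,0],[20,3],[31,0],[48,16],[50,0]]
[[9,6],[13,14],[17,0],[20,3],[31,0],[48,16],[50,0]]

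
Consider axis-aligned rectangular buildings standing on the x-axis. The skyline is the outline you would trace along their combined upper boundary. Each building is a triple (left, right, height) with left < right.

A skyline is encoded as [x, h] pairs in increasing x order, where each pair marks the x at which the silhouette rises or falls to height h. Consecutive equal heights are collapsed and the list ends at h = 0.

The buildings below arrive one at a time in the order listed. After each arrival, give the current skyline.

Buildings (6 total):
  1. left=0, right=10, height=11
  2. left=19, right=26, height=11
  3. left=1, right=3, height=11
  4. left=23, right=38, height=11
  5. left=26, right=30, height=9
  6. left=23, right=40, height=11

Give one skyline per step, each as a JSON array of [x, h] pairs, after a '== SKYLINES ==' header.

== SKYLINES ==
[[0,11],[10,0]]
[[0,11],[10,0],[19,11],[26,0]]
[[0,11],[10,0],[19,11],[26,0]]
[[0,11],[10,0],[19,11],[38,0]]
[[0,11],[10,0],[19,11],[38,0]]
[[0,11],[10,0],[19,11],[40,0]]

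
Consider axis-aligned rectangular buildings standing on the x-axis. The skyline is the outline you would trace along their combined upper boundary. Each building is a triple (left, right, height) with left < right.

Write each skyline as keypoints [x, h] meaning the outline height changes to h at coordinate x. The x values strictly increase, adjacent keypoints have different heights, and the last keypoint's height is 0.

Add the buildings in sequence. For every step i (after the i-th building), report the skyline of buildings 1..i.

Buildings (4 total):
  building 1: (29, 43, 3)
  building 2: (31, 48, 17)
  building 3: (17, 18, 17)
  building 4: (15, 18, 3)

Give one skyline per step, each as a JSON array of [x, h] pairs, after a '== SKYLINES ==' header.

== SKYLINES ==
[[29,3],[43,0]]
[[29,3],[31,17],[48,0]]
[[17,17],[18,0],[29,3],[31,17],[48,0]]
[[15,3],[17,17],[18,0],[29,3],[31,17],[48,0]]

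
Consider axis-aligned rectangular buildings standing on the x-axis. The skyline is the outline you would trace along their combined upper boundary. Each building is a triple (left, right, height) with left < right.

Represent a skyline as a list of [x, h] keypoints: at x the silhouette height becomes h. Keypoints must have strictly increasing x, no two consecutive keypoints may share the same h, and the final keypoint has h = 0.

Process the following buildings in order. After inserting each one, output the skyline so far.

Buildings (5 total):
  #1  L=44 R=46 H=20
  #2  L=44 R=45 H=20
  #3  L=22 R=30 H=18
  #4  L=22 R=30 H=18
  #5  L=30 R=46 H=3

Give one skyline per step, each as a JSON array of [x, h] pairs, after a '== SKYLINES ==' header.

== SKYLINES ==
[[44,20],[46,0]]
[[44,20],[46,0]]
[[22,18],[30,0],[44,20],[46,0]]
[[22,18],[30,0],[44,20],[46,0]]
[[22,18],[30,3],[44,20],[46,0]]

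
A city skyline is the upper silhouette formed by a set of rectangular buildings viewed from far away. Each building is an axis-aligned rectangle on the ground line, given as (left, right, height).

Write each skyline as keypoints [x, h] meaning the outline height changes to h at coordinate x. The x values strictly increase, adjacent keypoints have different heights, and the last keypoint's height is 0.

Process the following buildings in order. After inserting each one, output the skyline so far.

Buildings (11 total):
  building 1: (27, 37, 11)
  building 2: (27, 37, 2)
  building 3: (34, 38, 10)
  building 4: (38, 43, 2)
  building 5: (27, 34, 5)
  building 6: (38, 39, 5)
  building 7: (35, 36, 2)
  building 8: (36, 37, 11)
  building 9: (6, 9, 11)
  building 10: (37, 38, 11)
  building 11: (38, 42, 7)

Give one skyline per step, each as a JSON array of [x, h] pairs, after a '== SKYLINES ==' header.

== SKYLINES ==
[[27,11],[37,0]]
[[27,11],[37,0]]
[[27,11],[37,10],[38,0]]
[[27,11],[37,10],[38,2],[43,0]]
[[27,11],[37,10],[38,2],[43,0]]
[[27,11],[37,10],[38,5],[39,2],[43,0]]
[[27,11],[37,10],[38,5],[39,2],[43,0]]
[[27,11],[37,10],[38,5],[39,2],[43,0]]
[[6,11],[9,0],[27,11],[37,10],[38,5],[39,2],[43,0]]
[[6,11],[9,0],[27,11],[38,5],[39,2],[43,0]]
[[6,11],[9,0],[27,11],[38,7],[42,2],[43,0]]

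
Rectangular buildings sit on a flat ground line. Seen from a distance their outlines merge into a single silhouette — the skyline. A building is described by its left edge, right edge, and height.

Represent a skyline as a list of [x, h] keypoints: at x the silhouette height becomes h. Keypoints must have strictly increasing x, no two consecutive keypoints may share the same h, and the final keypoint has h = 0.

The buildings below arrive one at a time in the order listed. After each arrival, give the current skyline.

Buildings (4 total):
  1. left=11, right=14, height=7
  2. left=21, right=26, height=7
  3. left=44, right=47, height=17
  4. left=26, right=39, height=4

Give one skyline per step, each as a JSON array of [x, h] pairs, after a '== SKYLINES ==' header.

== SKYLINES ==
[[11,7],[14,0]]
[[11,7],[14,0],[21,7],[26,0]]
[[11,7],[14,0],[21,7],[26,0],[44,17],[47,0]]
[[11,7],[14,0],[21,7],[26,4],[39,0],[44,17],[47,0]]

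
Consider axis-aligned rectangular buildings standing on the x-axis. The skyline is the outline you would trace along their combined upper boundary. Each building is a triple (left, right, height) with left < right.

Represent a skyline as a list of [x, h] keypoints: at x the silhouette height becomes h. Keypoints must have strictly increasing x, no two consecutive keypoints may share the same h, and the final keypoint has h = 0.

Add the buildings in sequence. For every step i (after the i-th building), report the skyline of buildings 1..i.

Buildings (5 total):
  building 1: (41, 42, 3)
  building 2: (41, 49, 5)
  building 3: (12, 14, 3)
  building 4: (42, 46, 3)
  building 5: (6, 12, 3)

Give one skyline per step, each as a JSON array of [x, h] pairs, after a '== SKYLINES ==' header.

== SKYLINES ==
[[41,3],[42,0]]
[[41,5],[49,0]]
[[12,3],[14,0],[41,5],[49,0]]
[[12,3],[14,0],[41,5],[49,0]]
[[6,3],[14,0],[41,5],[49,0]]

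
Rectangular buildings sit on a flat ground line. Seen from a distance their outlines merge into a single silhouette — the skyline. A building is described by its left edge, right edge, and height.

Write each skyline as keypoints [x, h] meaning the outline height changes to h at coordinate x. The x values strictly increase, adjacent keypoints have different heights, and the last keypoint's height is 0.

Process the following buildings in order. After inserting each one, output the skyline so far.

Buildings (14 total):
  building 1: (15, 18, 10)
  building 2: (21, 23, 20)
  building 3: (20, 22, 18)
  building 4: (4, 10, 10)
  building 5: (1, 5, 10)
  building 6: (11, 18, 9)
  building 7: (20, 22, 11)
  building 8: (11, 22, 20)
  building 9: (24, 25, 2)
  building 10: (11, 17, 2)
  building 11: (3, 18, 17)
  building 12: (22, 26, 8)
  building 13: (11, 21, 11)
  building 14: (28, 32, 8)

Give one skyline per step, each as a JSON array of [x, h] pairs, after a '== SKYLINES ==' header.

== SKYLINES ==
[[15,10],[18,0]]
[[15,10],[18,0],[21,20],[23,0]]
[[15,10],[18,0],[20,18],[21,20],[23,0]]
[[4,10],[10,0],[15,10],[18,0],[20,18],[21,20],[23,0]]
[[1,10],[10,0],[15,10],[18,0],[20,18],[21,20],[23,0]]
[[1,10],[10,0],[11,9],[15,10],[18,0],[20,18],[21,20],[23,0]]
[[1,10],[10,0],[11,9],[15,10],[18,0],[20,18],[21,20],[23,0]]
[[1,10],[10,0],[11,20],[23,0]]
[[1,10],[10,0],[11,20],[23,0],[24,2],[25,0]]
[[1,10],[10,0],[11,20],[23,0],[24,2],[25,0]]
[[1,10],[3,17],[11,20],[23,0],[24,2],[25,0]]
[[1,10],[3,17],[11,20],[23,8],[26,0]]
[[1,10],[3,17],[11,20],[23,8],[26,0]]
[[1,10],[3,17],[11,20],[23,8],[26,0],[28,8],[32,0]]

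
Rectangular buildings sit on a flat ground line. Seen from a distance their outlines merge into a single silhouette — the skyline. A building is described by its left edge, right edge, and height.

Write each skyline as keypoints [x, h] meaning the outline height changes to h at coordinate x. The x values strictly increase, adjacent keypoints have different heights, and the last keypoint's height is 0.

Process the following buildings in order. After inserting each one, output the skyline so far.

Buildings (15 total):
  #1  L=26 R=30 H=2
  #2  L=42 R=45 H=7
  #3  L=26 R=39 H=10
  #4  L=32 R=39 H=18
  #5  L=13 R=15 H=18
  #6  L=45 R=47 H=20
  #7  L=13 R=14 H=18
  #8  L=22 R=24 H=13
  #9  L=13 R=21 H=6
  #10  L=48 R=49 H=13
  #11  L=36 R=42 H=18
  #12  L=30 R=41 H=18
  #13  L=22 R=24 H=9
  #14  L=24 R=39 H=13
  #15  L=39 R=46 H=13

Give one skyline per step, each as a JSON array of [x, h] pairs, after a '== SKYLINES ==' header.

== SKYLINES ==
[[26,2],[30,0]]
[[26,2],[30,0],[42,7],[45,0]]
[[26,10],[39,0],[42,7],[45,0]]
[[26,10],[32,18],[39,0],[42,7],[45,0]]
[[13,18],[15,0],[26,10],[32,18],[39,0],[42,7],[45,0]]
[[13,18],[15,0],[26,10],[32,18],[39,0],[42,7],[45,20],[47,0]]
[[13,18],[15,0],[26,10],[32,18],[39,0],[42,7],[45,20],[47,0]]
[[13,18],[15,0],[22,13],[24,0],[26,10],[32,18],[39,0],[42,7],[45,20],[47,0]]
[[13,18],[15,6],[21,0],[22,13],[24,0],[26,10],[32,18],[39,0],[42,7],[45,20],[47,0]]
[[13,18],[15,6],[21,0],[22,13],[24,0],[26,10],[32,18],[39,0],[42,7],[45,20],[47,0],[48,13],[49,0]]
[[13,18],[15,6],[21,0],[22,13],[24,0],[26,10],[32,18],[42,7],[45,20],[47,0],[48,13],[49,0]]
[[13,18],[15,6],[21,0],[22,13],[24,0],[26,10],[30,18],[42,7],[45,20],[47,0],[48,13],[49,0]]
[[13,18],[15,6],[21,0],[22,13],[24,0],[26,10],[30,18],[42,7],[45,20],[47,0],[48,13],[49,0]]
[[13,18],[15,6],[21,0],[22,13],[30,18],[42,7],[45,20],[47,0],[48,13],[49,0]]
[[13,18],[15,6],[21,0],[22,13],[30,18],[42,13],[45,20],[47,0],[48,13],[49,0]]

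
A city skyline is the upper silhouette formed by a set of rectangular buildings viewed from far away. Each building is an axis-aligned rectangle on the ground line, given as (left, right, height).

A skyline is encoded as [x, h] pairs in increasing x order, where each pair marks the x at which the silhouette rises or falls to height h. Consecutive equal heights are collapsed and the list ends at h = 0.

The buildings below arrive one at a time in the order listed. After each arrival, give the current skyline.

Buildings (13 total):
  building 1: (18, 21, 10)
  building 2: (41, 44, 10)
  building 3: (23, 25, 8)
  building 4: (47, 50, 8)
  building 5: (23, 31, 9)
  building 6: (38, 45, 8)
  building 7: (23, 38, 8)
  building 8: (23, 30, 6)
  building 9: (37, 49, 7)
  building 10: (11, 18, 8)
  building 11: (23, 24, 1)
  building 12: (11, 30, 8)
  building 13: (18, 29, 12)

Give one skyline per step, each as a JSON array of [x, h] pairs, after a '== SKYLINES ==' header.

== SKYLINES ==
[[18,10],[21,0]]
[[18,10],[21,0],[41,10],[44,0]]
[[18,10],[21,0],[23,8],[25,0],[41,10],[44,0]]
[[18,10],[21,0],[23,8],[25,0],[41,10],[44,0],[47,8],[50,0]]
[[18,10],[21,0],[23,9],[31,0],[41,10],[44,0],[47,8],[50,0]]
[[18,10],[21,0],[23,9],[31,0],[38,8],[41,10],[44,8],[45,0],[47,8],[50,0]]
[[18,10],[21,0],[23,9],[31,8],[41,10],[44,8],[45,0],[47,8],[50,0]]
[[18,10],[21,0],[23,9],[31,8],[41,10],[44,8],[45,0],[47,8],[50,0]]
[[18,10],[21,0],[23,9],[31,8],[41,10],[44,8],[45,7],[47,8],[50,0]]
[[11,8],[18,10],[21,0],[23,9],[31,8],[41,10],[44,8],[45,7],[47,8],[50,0]]
[[11,8],[18,10],[21,0],[23,9],[31,8],[41,10],[44,8],[45,7],[47,8],[50,0]]
[[11,8],[18,10],[21,8],[23,9],[31,8],[41,10],[44,8],[45,7],[47,8],[50,0]]
[[11,8],[18,12],[29,9],[31,8],[41,10],[44,8],[45,7],[47,8],[50,0]]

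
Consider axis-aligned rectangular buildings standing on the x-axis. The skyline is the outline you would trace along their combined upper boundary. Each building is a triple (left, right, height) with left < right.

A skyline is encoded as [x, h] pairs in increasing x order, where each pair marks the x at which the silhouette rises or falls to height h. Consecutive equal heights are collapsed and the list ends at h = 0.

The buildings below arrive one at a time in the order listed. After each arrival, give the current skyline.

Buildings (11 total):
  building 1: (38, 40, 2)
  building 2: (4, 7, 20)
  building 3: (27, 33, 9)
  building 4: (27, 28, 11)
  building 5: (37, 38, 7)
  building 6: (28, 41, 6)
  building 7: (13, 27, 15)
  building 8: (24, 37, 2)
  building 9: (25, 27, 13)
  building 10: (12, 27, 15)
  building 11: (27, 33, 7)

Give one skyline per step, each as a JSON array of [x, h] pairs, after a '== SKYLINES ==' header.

== SKYLINES ==
[[38,2],[40,0]]
[[4,20],[7,0],[38,2],[40,0]]
[[4,20],[7,0],[27,9],[33,0],[38,2],[40,0]]
[[4,20],[7,0],[27,11],[28,9],[33,0],[38,2],[40,0]]
[[4,20],[7,0],[27,11],[28,9],[33,0],[37,7],[38,2],[40,0]]
[[4,20],[7,0],[27,11],[28,9],[33,6],[37,7],[38,6],[41,0]]
[[4,20],[7,0],[13,15],[27,11],[28,9],[33,6],[37,7],[38,6],[41,0]]
[[4,20],[7,0],[13,15],[27,11],[28,9],[33,6],[37,7],[38,6],[41,0]]
[[4,20],[7,0],[13,15],[27,11],[28,9],[33,6],[37,7],[38,6],[41,0]]
[[4,20],[7,0],[12,15],[27,11],[28,9],[33,6],[37,7],[38,6],[41,0]]
[[4,20],[7,0],[12,15],[27,11],[28,9],[33,6],[37,7],[38,6],[41,0]]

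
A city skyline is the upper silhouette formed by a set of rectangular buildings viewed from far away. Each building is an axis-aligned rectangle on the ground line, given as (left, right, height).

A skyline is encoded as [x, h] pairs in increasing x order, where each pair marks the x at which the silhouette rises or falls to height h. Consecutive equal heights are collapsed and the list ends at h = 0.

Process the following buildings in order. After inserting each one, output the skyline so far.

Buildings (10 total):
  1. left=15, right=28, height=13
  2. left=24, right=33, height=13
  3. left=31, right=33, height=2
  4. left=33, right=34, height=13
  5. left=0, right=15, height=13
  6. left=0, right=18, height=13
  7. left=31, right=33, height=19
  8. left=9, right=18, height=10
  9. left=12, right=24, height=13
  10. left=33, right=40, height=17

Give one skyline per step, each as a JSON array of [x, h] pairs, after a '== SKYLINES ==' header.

== SKYLINES ==
[[15,13],[28,0]]
[[15,13],[33,0]]
[[15,13],[33,0]]
[[15,13],[34,0]]
[[0,13],[34,0]]
[[0,13],[34,0]]
[[0,13],[31,19],[33,13],[34,0]]
[[0,13],[31,19],[33,13],[34,0]]
[[0,13],[31,19],[33,13],[34,0]]
[[0,13],[31,19],[33,17],[40,0]]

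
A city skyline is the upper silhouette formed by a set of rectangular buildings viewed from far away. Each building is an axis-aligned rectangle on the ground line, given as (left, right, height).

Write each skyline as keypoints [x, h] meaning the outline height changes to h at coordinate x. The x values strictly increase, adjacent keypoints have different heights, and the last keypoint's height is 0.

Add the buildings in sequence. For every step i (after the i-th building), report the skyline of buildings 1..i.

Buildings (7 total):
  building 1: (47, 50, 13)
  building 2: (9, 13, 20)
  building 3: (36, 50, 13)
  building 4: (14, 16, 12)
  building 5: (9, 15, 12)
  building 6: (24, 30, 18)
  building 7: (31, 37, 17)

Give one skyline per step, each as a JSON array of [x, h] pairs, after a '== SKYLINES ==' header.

== SKYLINES ==
[[47,13],[50,0]]
[[9,20],[13,0],[47,13],[50,0]]
[[9,20],[13,0],[36,13],[50,0]]
[[9,20],[13,0],[14,12],[16,0],[36,13],[50,0]]
[[9,20],[13,12],[16,0],[36,13],[50,0]]
[[9,20],[13,12],[16,0],[24,18],[30,0],[36,13],[50,0]]
[[9,20],[13,12],[16,0],[24,18],[30,0],[31,17],[37,13],[50,0]]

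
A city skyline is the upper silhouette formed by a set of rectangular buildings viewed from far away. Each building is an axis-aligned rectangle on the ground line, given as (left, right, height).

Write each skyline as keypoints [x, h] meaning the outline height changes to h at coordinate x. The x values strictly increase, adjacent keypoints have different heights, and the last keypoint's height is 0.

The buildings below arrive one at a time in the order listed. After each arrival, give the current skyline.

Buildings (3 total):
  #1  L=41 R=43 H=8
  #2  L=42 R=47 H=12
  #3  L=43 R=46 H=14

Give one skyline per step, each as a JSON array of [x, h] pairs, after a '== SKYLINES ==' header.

== SKYLINES ==
[[41,8],[43,0]]
[[41,8],[42,12],[47,0]]
[[41,8],[42,12],[43,14],[46,12],[47,0]]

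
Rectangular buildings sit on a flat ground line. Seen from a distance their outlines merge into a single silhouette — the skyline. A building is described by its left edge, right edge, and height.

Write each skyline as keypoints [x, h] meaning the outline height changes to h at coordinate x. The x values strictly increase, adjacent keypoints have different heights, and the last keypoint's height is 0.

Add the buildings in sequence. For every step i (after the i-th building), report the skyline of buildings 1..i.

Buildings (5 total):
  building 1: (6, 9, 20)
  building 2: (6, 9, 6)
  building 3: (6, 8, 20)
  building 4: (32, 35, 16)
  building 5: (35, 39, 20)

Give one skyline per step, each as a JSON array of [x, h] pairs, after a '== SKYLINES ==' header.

== SKYLINES ==
[[6,20],[9,0]]
[[6,20],[9,0]]
[[6,20],[9,0]]
[[6,20],[9,0],[32,16],[35,0]]
[[6,20],[9,0],[32,16],[35,20],[39,0]]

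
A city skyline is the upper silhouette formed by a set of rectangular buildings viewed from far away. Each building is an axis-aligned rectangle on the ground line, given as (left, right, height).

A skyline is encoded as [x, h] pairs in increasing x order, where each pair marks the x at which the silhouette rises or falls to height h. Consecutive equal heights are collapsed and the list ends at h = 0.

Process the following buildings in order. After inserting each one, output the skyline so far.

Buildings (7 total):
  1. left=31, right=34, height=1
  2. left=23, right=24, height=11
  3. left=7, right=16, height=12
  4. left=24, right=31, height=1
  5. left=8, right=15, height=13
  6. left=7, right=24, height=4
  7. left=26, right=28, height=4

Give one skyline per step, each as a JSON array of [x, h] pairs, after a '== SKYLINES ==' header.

== SKYLINES ==
[[31,1],[34,0]]
[[23,11],[24,0],[31,1],[34,0]]
[[7,12],[16,0],[23,11],[24,0],[31,1],[34,0]]
[[7,12],[16,0],[23,11],[24,1],[34,0]]
[[7,12],[8,13],[15,12],[16,0],[23,11],[24,1],[34,0]]
[[7,12],[8,13],[15,12],[16,4],[23,11],[24,1],[34,0]]
[[7,12],[8,13],[15,12],[16,4],[23,11],[24,1],[26,4],[28,1],[34,0]]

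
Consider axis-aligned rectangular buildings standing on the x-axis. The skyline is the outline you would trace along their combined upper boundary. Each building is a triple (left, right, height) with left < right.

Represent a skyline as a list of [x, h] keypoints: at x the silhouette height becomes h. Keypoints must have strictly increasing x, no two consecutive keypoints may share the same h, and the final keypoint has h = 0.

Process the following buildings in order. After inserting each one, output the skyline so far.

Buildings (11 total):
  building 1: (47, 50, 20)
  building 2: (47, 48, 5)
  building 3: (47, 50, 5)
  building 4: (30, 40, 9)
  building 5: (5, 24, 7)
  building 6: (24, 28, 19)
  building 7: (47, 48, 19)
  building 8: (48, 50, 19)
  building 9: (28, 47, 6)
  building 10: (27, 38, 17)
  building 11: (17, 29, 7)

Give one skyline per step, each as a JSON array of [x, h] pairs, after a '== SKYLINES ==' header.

== SKYLINES ==
[[47,20],[50,0]]
[[47,20],[50,0]]
[[47,20],[50,0]]
[[30,9],[40,0],[47,20],[50,0]]
[[5,7],[24,0],[30,9],[40,0],[47,20],[50,0]]
[[5,7],[24,19],[28,0],[30,9],[40,0],[47,20],[50,0]]
[[5,7],[24,19],[28,0],[30,9],[40,0],[47,20],[50,0]]
[[5,7],[24,19],[28,0],[30,9],[40,0],[47,20],[50,0]]
[[5,7],[24,19],[28,6],[30,9],[40,6],[47,20],[50,0]]
[[5,7],[24,19],[28,17],[38,9],[40,6],[47,20],[50,0]]
[[5,7],[24,19],[28,17],[38,9],[40,6],[47,20],[50,0]]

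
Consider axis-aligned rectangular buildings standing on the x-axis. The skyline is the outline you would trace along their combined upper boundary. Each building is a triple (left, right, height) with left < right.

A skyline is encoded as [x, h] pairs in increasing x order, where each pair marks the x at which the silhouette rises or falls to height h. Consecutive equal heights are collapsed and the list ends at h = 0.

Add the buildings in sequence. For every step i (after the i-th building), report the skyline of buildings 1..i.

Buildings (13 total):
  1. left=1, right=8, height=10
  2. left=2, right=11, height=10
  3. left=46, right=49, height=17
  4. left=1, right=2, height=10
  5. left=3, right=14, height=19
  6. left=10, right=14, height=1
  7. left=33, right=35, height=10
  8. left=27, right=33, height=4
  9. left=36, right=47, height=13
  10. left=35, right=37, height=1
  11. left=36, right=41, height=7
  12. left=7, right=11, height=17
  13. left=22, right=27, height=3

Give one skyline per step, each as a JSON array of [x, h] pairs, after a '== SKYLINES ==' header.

== SKYLINES ==
[[1,10],[8,0]]
[[1,10],[11,0]]
[[1,10],[11,0],[46,17],[49,0]]
[[1,10],[11,0],[46,17],[49,0]]
[[1,10],[3,19],[14,0],[46,17],[49,0]]
[[1,10],[3,19],[14,0],[46,17],[49,0]]
[[1,10],[3,19],[14,0],[33,10],[35,0],[46,17],[49,0]]
[[1,10],[3,19],[14,0],[27,4],[33,10],[35,0],[46,17],[49,0]]
[[1,10],[3,19],[14,0],[27,4],[33,10],[35,0],[36,13],[46,17],[49,0]]
[[1,10],[3,19],[14,0],[27,4],[33,10],[35,1],[36,13],[46,17],[49,0]]
[[1,10],[3,19],[14,0],[27,4],[33,10],[35,1],[36,13],[46,17],[49,0]]
[[1,10],[3,19],[14,0],[27,4],[33,10],[35,1],[36,13],[46,17],[49,0]]
[[1,10],[3,19],[14,0],[22,3],[27,4],[33,10],[35,1],[36,13],[46,17],[49,0]]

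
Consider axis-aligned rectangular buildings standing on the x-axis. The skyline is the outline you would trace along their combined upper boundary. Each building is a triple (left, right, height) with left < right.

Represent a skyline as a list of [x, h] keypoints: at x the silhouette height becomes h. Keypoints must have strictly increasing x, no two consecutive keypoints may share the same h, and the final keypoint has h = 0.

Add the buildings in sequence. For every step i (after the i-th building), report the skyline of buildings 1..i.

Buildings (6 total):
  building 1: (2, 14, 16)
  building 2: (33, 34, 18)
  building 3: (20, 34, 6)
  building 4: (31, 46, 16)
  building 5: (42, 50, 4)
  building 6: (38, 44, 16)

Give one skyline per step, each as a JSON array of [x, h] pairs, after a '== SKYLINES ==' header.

== SKYLINES ==
[[2,16],[14,0]]
[[2,16],[14,0],[33,18],[34,0]]
[[2,16],[14,0],[20,6],[33,18],[34,0]]
[[2,16],[14,0],[20,6],[31,16],[33,18],[34,16],[46,0]]
[[2,16],[14,0],[20,6],[31,16],[33,18],[34,16],[46,4],[50,0]]
[[2,16],[14,0],[20,6],[31,16],[33,18],[34,16],[46,4],[50,0]]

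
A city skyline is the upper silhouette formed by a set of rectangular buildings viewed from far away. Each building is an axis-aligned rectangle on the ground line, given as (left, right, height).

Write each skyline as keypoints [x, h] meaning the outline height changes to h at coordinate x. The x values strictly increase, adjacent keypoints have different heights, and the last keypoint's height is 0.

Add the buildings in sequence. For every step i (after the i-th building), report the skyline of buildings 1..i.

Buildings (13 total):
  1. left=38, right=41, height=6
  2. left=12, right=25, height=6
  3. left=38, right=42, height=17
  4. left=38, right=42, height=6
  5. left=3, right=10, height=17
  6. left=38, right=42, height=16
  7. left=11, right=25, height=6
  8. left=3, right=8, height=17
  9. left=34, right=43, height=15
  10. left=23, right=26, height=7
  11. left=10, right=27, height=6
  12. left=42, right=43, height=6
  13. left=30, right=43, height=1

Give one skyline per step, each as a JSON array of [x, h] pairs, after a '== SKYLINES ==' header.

== SKYLINES ==
[[38,6],[41,0]]
[[12,6],[25,0],[38,6],[41,0]]
[[12,6],[25,0],[38,17],[42,0]]
[[12,6],[25,0],[38,17],[42,0]]
[[3,17],[10,0],[12,6],[25,0],[38,17],[42,0]]
[[3,17],[10,0],[12,6],[25,0],[38,17],[42,0]]
[[3,17],[10,0],[11,6],[25,0],[38,17],[42,0]]
[[3,17],[10,0],[11,6],[25,0],[38,17],[42,0]]
[[3,17],[10,0],[11,6],[25,0],[34,15],[38,17],[42,15],[43,0]]
[[3,17],[10,0],[11,6],[23,7],[26,0],[34,15],[38,17],[42,15],[43,0]]
[[3,17],[10,6],[23,7],[26,6],[27,0],[34,15],[38,17],[42,15],[43,0]]
[[3,17],[10,6],[23,7],[26,6],[27,0],[34,15],[38,17],[42,15],[43,0]]
[[3,17],[10,6],[23,7],[26,6],[27,0],[30,1],[34,15],[38,17],[42,15],[43,0]]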